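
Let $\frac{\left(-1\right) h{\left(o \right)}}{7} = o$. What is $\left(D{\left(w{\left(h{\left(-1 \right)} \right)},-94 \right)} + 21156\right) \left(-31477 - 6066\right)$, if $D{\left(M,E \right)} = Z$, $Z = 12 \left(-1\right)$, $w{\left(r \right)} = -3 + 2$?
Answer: $-793809192$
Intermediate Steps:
$h{\left(o \right)} = - 7 o$
$w{\left(r \right)} = -1$
$Z = -12$
$D{\left(M,E \right)} = -12$
$\left(D{\left(w{\left(h{\left(-1 \right)} \right)},-94 \right)} + 21156\right) \left(-31477 - 6066\right) = \left(-12 + 21156\right) \left(-31477 - 6066\right) = 21144 \left(-37543\right) = -793809192$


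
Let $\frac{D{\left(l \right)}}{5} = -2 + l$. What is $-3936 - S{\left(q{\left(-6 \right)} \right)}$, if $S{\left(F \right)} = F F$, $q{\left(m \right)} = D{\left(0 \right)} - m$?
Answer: $-3952$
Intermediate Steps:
$D{\left(l \right)} = -10 + 5 l$ ($D{\left(l \right)} = 5 \left(-2 + l\right) = -10 + 5 l$)
$q{\left(m \right)} = -10 - m$ ($q{\left(m \right)} = \left(-10 + 5 \cdot 0\right) - m = \left(-10 + 0\right) - m = -10 - m$)
$S{\left(F \right)} = F^{2}$
$-3936 - S{\left(q{\left(-6 \right)} \right)} = -3936 - \left(-10 - -6\right)^{2} = -3936 - \left(-10 + 6\right)^{2} = -3936 - \left(-4\right)^{2} = -3936 - 16 = -3952$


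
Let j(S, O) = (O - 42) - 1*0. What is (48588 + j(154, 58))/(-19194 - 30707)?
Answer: -48604/49901 ≈ -0.97401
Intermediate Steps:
j(S, O) = -42 + O (j(S, O) = (-42 + O) + 0 = -42 + O)
(48588 + j(154, 58))/(-19194 - 30707) = (48588 + (-42 + 58))/(-19194 - 30707) = (48588 + 16)/(-49901) = 48604*(-1/49901) = -48604/49901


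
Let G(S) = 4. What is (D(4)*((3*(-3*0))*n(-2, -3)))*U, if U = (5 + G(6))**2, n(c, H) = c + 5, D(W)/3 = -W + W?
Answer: 0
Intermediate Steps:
D(W) = 0 (D(W) = 3*(-W + W) = 3*0 = 0)
n(c, H) = 5 + c
U = 81 (U = (5 + 4)**2 = 9**2 = 81)
(D(4)*((3*(-3*0))*n(-2, -3)))*U = (0*((3*(-3*0))*(5 - 2)))*81 = (0*((3*0)*3))*81 = (0*(0*3))*81 = (0*0)*81 = 0*81 = 0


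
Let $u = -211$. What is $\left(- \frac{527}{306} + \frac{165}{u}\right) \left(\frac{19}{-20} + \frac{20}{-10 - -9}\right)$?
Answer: $\frac{3985109}{75960} \approx 52.463$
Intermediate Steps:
$\left(- \frac{527}{306} + \frac{165}{u}\right) \left(\frac{19}{-20} + \frac{20}{-10 - -9}\right) = \left(- \frac{527}{306} + \frac{165}{-211}\right) \left(\frac{19}{-20} + \frac{20}{-10 - -9}\right) = \left(\left(-527\right) \frac{1}{306} + 165 \left(- \frac{1}{211}\right)\right) \left(19 \left(- \frac{1}{20}\right) + \frac{20}{-10 + 9}\right) = \left(- \frac{31}{18} - \frac{165}{211}\right) \left(- \frac{19}{20} + \frac{20}{-1}\right) = - \frac{9511 \left(- \frac{19}{20} + 20 \left(-1\right)\right)}{3798} = - \frac{9511 \left(- \frac{19}{20} - 20\right)}{3798} = \left(- \frac{9511}{3798}\right) \left(- \frac{419}{20}\right) = \frac{3985109}{75960}$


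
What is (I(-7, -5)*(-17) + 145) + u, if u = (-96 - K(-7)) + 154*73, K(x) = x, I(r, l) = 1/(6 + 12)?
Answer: 203347/18 ≈ 11297.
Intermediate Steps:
I(r, l) = 1/18
u = 11153 (u = (-96 - 1*(-7)) + 154*73 = (-96 + 7) + 11242 = -89 + 11242 = 11153)
(I(-7, -5)*(-17) + 145) + u = ((1/18)*(-17) + 145) + 11153 = (-17/18 + 145) + 11153 = 2593/18 + 11153 = 203347/18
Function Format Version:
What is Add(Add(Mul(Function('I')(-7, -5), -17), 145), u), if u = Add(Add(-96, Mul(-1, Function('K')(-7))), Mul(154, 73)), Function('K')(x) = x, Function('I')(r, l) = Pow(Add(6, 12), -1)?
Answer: Rational(203347, 18) ≈ 11297.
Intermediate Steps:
Function('I')(r, l) = Rational(1, 18) (Function('I')(r, l) = Pow(18, -1) = Rational(1, 18))
u = 11153 (u = Add(Add(-96, Mul(-1, -7)), Mul(154, 73)) = Add(Add(-96, 7), 11242) = Add(-89, 11242) = 11153)
Add(Add(Mul(Function('I')(-7, -5), -17), 145), u) = Add(Add(Mul(Rational(1, 18), -17), 145), 11153) = Add(Add(Rational(-17, 18), 145), 11153) = Add(Rational(2593, 18), 11153) = Rational(203347, 18)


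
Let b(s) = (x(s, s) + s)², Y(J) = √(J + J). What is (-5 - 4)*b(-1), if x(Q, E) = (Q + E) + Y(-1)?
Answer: -63 + 54*I*√2 ≈ -63.0 + 76.368*I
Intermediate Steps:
Y(J) = √2*√J (Y(J) = √(2*J) = √2*√J)
x(Q, E) = E + Q + I*√2 (x(Q, E) = (Q + E) + √2*√(-1) = (E + Q) + √2*I = (E + Q) + I*√2 = E + Q + I*√2)
b(s) = (3*s + I*√2)² (b(s) = ((s + s + I*√2) + s)² = ((2*s + I*√2) + s)² = (3*s + I*√2)²)
(-5 - 4)*b(-1) = (-5 - 4)*(3*(-1) + I*√2)² = -9*(-3 + I*√2)²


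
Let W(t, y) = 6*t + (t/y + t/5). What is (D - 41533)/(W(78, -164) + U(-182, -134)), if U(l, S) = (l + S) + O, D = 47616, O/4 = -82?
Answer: -2494030/65959 ≈ -37.812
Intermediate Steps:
O = -328 (O = 4*(-82) = -328)
U(l, S) = -328 + S + l (U(l, S) = (l + S) - 328 = (S + l) - 328 = -328 + S + l)
W(t, y) = 31*t/5 + t/y (W(t, y) = 6*t + (t/y + t*(⅕)) = 6*t + (t/y + t/5) = 6*t + (t/5 + t/y) = 31*t/5 + t/y)
(D - 41533)/(W(78, -164) + U(-182, -134)) = (47616 - 41533)/(((31/5)*78 + 78/(-164)) + (-328 - 134 - 182)) = 6083/((2418/5 + 78*(-1/164)) - 644) = 6083/((2418/5 - 39/82) - 644) = 6083/(198081/410 - 644) = 6083/(-65959/410) = 6083*(-410/65959) = -2494030/65959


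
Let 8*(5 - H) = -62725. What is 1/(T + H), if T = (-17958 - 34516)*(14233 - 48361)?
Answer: 8/14326724141 ≈ 5.5840e-10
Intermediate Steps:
H = 62765/8 (H = 5 - ⅛*(-62725) = 5 + 62725/8 = 62765/8 ≈ 7845.6)
T = 1790832672 (T = -52474*(-34128) = 1790832672)
1/(T + H) = 1/(1790832672 + 62765/8) = 1/(14326724141/8) = 8/14326724141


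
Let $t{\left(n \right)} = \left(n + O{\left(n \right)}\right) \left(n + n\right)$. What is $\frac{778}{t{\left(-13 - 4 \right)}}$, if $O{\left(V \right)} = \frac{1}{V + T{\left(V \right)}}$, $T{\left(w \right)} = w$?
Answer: $\frac{778}{579} \approx 1.3437$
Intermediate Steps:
$O{\left(V \right)} = \frac{1}{2 V}$ ($O{\left(V \right)} = \frac{1}{V + V} = \frac{1}{2 V}$)
$t{\left(n \right)} = 2 n \left(n + \frac{1}{2 n}\right)$ ($t{\left(n \right)} = \left(n + \frac{1}{2 n}\right) \left(n + n\right) = \left(n + \frac{1}{2 n}\right) 2 n = 2 n \left(n + \frac{1}{2 n}\right)$)
$\frac{778}{t{\left(-13 - 4 \right)}} = \frac{778}{1 + 2 \left(-13 - 4\right)^{2}} = \frac{778}{1 + 2 \left(-17\right)^{2}} = \frac{778}{1 + 2 \cdot 289} = \frac{778}{1 + 578} = \frac{778}{579}$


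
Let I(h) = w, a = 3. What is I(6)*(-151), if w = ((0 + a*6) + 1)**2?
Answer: -54511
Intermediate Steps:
w = 361 (w = ((0 + 3*6) + 1)**2 = ((0 + 18) + 1)**2 = (18 + 1)**2 = 19**2 = 361)
I(h) = 361
I(6)*(-151) = 361*(-151) = -54511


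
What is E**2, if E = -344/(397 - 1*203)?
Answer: 29584/9409 ≈ 3.1442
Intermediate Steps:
E = -172/97 (E = -344/(397 - 203) = -344/194 = -344*1/194 = -172/97 ≈ -1.7732)
E**2 = (-172/97)**2 = 29584/9409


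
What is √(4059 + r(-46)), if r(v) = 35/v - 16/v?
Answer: √8587970/46 ≈ 63.707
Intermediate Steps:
r(v) = 19/v
√(4059 + r(-46)) = √(4059 + 19/(-46)) = √(4059 + 19*(-1/46)) = √(4059 - 19/46) = √(186695/46) = √8587970/46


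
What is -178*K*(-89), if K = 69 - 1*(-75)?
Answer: 2281248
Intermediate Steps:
K = 144 (K = 69 + 75 = 144)
-178*K*(-89) = -178*144*(-89) = -25632*(-89) = 2281248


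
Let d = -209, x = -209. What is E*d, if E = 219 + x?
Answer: -2090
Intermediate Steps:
E = 10 (E = 219 - 209 = 10)
E*d = 10*(-209) = -2090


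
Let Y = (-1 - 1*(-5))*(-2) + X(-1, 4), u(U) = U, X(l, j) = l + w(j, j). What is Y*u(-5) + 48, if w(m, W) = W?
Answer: 73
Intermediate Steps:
X(l, j) = j + l (X(l, j) = l + j = j + l)
Y = -5 (Y = (-1 - 1*(-5))*(-2) + (4 - 1) = (-1 + 5)*(-2) + 3 = 4*(-2) + 3 = -8 + 3 = -5)
Y*u(-5) + 48 = -5*(-5) + 48 = 25 + 48 = 73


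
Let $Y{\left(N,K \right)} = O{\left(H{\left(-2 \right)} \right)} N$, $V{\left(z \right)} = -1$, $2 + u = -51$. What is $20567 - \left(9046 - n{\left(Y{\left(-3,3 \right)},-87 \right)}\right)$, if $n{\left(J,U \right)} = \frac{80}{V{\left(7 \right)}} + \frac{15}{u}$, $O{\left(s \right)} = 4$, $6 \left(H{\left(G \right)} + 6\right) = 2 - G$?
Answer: $\frac{606358}{53} \approx 11441.0$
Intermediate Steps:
$H{\left(G \right)} = - \frac{17}{3} - \frac{G}{6}$ ($H{\left(G \right)} = -6 + \frac{2 - G}{6} = -6 - \left(- \frac{1}{3} + \frac{G}{6}\right) = - \frac{17}{3} - \frac{G}{6}$)
$u = -53$ ($u = -2 - 51 = -53$)
$Y{\left(N,K \right)} = 4 N$
$n{\left(J,U \right)} = - \frac{4255}{53}$ ($n{\left(J,U \right)} = \frac{80}{-1} + \frac{15}{-53} = 80 \left(-1\right) + 15 \left(- \frac{1}{53}\right) = -80 - \frac{15}{53} = - \frac{4255}{53}$)
$20567 - \left(9046 - n{\left(Y{\left(-3,3 \right)},-87 \right)}\right) = 20567 - \left(9046 - - \frac{4255}{53}\right) = 20567 - \left(9046 + \frac{4255}{53}\right) = 20567 - \frac{483693}{53} = \frac{606358}{53}$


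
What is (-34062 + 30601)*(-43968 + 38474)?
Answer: 19014734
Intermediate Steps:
(-34062 + 30601)*(-43968 + 38474) = -3461*(-5494) = 19014734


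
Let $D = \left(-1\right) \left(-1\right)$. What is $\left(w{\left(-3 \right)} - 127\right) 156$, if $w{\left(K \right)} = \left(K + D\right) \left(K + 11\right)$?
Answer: $-22308$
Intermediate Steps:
$D = 1$
$w{\left(K \right)} = \left(1 + K\right) \left(11 + K\right)$ ($w{\left(K \right)} = \left(K + 1\right) \left(K + 11\right) = \left(1 + K\right) \left(11 + K\right)$)
$\left(w{\left(-3 \right)} - 127\right) 156 = \left(\left(11 + \left(-3\right)^{2} + 12 \left(-3\right)\right) - 127\right) 156 = \left(\left(11 + 9 - 36\right) - 127\right) 156 = \left(-16 - 127\right) 156 = \left(-143\right) 156 = -22308$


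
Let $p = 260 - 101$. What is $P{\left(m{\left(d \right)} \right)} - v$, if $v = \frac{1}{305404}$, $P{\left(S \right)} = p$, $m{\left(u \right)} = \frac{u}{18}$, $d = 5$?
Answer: $\frac{48559235}{305404} \approx 159.0$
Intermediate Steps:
$m{\left(u \right)} = \frac{u}{18}$ ($m{\left(u \right)} = u \frac{1}{18} = \frac{u}{18}$)
$p = 159$ ($p = 260 - 101 = 159$)
$P{\left(S \right)} = 159$
$v = \frac{1}{305404} \approx 3.2744 \cdot 10^{-6}$
$P{\left(m{\left(d \right)} \right)} - v = 159 - \frac{1}{305404} = \frac{48559235}{305404}$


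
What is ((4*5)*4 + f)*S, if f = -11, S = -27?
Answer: -1863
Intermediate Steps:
((4*5)*4 + f)*S = ((4*5)*4 - 11)*(-27) = (20*4 - 11)*(-27) = (80 - 11)*(-27) = 69*(-27) = -1863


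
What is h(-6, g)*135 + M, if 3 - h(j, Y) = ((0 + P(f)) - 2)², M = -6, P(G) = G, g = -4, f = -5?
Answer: -6216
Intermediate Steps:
h(j, Y) = -46 (h(j, Y) = 3 - ((0 - 5) - 2)² = 3 - (-5 - 2)² = 3 - 1*(-7)² = 3 - 1*49 = 3 - 49 = -46)
h(-6, g)*135 + M = -46*135 - 6 = -6210 - 6 = -6216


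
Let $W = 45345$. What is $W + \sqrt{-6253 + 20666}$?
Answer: $45345 + \sqrt{14413} \approx 45465.0$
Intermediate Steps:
$W + \sqrt{-6253 + 20666} = 45345 + \sqrt{-6253 + 20666} = 45345 + \sqrt{14413}$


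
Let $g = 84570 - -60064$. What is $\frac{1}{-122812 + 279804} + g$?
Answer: $\frac{22706380929}{156992} \approx 1.4463 \cdot 10^{5}$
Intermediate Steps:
$g = 144634$ ($g = 84570 + 60064 = 144634$)
$\frac{1}{-122812 + 279804} + g = \frac{1}{-122812 + 279804} + 144634 = \frac{1}{156992} + 144634 = \frac{22706380929}{156992}$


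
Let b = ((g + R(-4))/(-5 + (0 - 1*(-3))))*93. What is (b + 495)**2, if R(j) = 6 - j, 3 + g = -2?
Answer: 275625/4 ≈ 68906.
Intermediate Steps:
g = -5 (g = -3 - 2 = -5)
b = -465/2 (b = ((-5 + (6 - 1*(-4)))/(-5 + (0 - 1*(-3))))*93 = ((-5 + (6 + 4))/(-5 + (0 + 3)))*93 = ((-5 + 10)/(-5 + 3))*93 = (5/(-2))*93 = (5*(-1/2))*93 = -5/2*93 = -465/2 ≈ -232.50)
(b + 495)**2 = (-465/2 + 495)**2 = (525/2)**2 = 275625/4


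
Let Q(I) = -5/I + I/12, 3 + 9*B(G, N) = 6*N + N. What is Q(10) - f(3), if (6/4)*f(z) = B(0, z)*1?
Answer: -1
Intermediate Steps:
B(G, N) = -1/3 + 7*N/9 (B(G, N) = -1/3 + (6*N + N)/9 = -1/3 + (7*N)/9 = -1/3 + 7*N/9)
Q(I) = -5/I + I/12 (Q(I) = -5/I + I*(1/12) = -5/I + I/12)
f(z) = -2/9 + 14*z/27 (f(z) = 2*((-1/3 + 7*z/9)*1)/3 = 2*(-1/3 + 7*z/9)/3 = -2/9 + 14*z/27)
Q(10) - f(3) = (-5/10 + (1/12)*10) - (-2/9 + (14/27)*3) = (-5*1/10 + 5/6) - (-2/9 + 14/9) = (-1/2 + 5/6) - 1*4/3 = 1/3 - 4/3 = -1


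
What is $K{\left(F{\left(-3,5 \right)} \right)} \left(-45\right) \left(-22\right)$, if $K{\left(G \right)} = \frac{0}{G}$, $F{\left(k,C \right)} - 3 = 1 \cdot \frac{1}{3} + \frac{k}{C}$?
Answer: $0$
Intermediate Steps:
$F{\left(k,C \right)} = \frac{10}{3} + \frac{k}{C}$ ($F{\left(k,C \right)} = 3 + \left(1 \cdot \frac{1}{3} + \frac{k}{C}\right) = 3 + \left(\frac{1}{3} + \frac{k}{C}\right) = \frac{10}{3} + \frac{k}{C}$)
$K{\left(G \right)} = 0$
$K{\left(F{\left(-3,5 \right)} \right)} \left(-45\right) \left(-22\right) = 0 \left(-45\right) \left(-22\right) = 0 \left(-22\right) = 0$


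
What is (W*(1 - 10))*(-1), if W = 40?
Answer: 360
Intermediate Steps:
(W*(1 - 10))*(-1) = (40*(1 - 10))*(-1) = (40*(-9))*(-1) = -360*(-1) = 360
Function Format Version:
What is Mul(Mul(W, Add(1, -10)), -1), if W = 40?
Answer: 360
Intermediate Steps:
Mul(Mul(W, Add(1, -10)), -1) = Mul(Mul(40, Add(1, -10)), -1) = Mul(Mul(40, -9), -1) = Mul(-360, -1) = 360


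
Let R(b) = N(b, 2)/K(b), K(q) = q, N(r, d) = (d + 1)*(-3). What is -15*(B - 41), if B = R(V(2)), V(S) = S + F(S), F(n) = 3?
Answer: 642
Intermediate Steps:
N(r, d) = -3 - 3*d (N(r, d) = (1 + d)*(-3) = -3 - 3*d)
V(S) = 3 + S (V(S) = S + 3 = 3 + S)
R(b) = -9/b (R(b) = (-3 - 3*2)/b = (-3 - 6)/b = -9/b)
B = -9/5 (B = -9/(3 + 2) = -9/5 ≈ -1.8000)
-15*(B - 41) = -15*(-9/5 - 41) = -15*(-214/5) = 642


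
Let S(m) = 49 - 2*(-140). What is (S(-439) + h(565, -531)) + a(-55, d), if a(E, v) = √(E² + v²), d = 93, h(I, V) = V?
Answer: -202 + √11674 ≈ -93.954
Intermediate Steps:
S(m) = 329 (S(m) = 49 - 1*(-280) = 49 + 280 = 329)
(S(-439) + h(565, -531)) + a(-55, d) = (329 - 531) + √((-55)² + 93²) = -202 + √(3025 + 8649) = -202 + √11674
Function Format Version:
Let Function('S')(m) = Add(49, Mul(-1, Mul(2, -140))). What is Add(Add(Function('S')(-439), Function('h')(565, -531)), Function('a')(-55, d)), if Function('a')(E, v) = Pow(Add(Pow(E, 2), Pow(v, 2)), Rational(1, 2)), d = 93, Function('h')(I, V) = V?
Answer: Add(-202, Pow(11674, Rational(1, 2))) ≈ -93.954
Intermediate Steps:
Function('S')(m) = 329 (Function('S')(m) = Add(49, Mul(-1, -280)) = Add(49, 280) = 329)
Add(Add(Function('S')(-439), Function('h')(565, -531)), Function('a')(-55, d)) = Add(Add(329, -531), Pow(Add(Pow(-55, 2), Pow(93, 2)), Rational(1, 2))) = Add(-202, Pow(Add(3025, 8649), Rational(1, 2))) = Add(-202, Pow(11674, Rational(1, 2)))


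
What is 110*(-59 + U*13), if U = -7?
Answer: -16500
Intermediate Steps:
110*(-59 + U*13) = 110*(-59 - 7*13) = 110*(-59 - 91) = 110*(-150) = -16500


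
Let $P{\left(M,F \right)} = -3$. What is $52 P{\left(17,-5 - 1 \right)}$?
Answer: $-156$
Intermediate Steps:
$52 P{\left(17,-5 - 1 \right)} = 52 \left(-3\right) = -156$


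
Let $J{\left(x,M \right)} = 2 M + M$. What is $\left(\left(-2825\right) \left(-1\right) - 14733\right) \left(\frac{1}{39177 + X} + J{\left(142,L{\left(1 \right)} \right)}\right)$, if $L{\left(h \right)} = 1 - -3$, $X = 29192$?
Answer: $- \frac{9769668532}{68369} \approx -1.429 \cdot 10^{5}$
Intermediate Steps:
$L{\left(h \right)} = 4$ ($L{\left(h \right)} = 1 + 3 = 4$)
$J{\left(x,M \right)} = 3 M$
$\left(\left(-2825\right) \left(-1\right) - 14733\right) \left(\frac{1}{39177 + X} + J{\left(142,L{\left(1 \right)} \right)}\right) = \left(\left(-2825\right) \left(-1\right) - 14733\right) \left(\frac{1}{39177 + 29192} + 3 \cdot 4\right) = \left(2825 - 14733\right) \left(\frac{1}{68369} + 12\right) = - 11908 \left(\frac{1}{68369} + 12\right) = \left(-11908\right) \frac{820429}{68369} = - \frac{9769668532}{68369}$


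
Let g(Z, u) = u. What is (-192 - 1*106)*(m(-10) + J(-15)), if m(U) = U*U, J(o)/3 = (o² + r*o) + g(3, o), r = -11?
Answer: -365050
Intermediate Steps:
J(o) = -30*o + 3*o² (J(o) = 3*((o² - 11*o) + o) = 3*(o² - 10*o) = -30*o + 3*o²)
m(U) = U²
(-192 - 1*106)*(m(-10) + J(-15)) = (-192 - 1*106)*((-10)² + 3*(-15)*(-10 - 15)) = (-192 - 106)*(100 + 3*(-15)*(-25)) = -298*(100 + 1125) = -298*1225 = -365050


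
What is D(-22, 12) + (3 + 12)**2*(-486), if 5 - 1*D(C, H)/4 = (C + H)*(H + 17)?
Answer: -108170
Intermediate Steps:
D(C, H) = 20 - 4*(17 + H)*(C + H) (D(C, H) = 20 - 4*(C + H)*(H + 17) = 20 - 4*(C + H)*(17 + H) = 20 - 4*(17 + H)*(C + H))
D(-22, 12) + (3 + 12)**2*(-486) = (20 - 68*(-22) - 68*12 - 4*12**2 - 4*(-22)*12) + (3 + 12)**2*(-486) = (20 + 1496 - 816 - 4*144 + 1056) + 15**2*(-486) = (20 + 1496 - 816 - 576 + 1056) + 225*(-486) = 1180 - 109350 = -108170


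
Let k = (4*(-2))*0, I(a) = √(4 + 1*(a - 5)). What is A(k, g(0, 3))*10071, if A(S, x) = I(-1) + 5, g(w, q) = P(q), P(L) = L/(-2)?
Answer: 50355 + 10071*I*√2 ≈ 50355.0 + 14243.0*I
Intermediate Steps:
P(L) = -L/2 (P(L) = L*(-½) = -L/2)
g(w, q) = -q/2
I(a) = √(-1 + a) (I(a) = √(4 + 1*(-5 + a)) = √(4 + (-5 + a)) = √(-1 + a))
k = 0 (k = -8*0 = 0)
A(S, x) = 5 + I*√2 (A(S, x) = √(-1 - 1) + 5 = √(-2) + 5 = I*√2 + 5 = 5 + I*√2)
A(k, g(0, 3))*10071 = (5 + I*√2)*10071 = 50355 + 10071*I*√2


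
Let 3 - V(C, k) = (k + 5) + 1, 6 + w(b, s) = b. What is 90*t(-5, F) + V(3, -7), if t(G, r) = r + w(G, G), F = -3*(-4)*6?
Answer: 5494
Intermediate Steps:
w(b, s) = -6 + b
F = 72 (F = 12*6 = 72)
t(G, r) = -6 + G + r (t(G, r) = r + (-6 + G) = -6 + G + r)
V(C, k) = -3 - k (V(C, k) = 3 - ((k + 5) + 1) = 3 - ((5 + k) + 1) = 3 - (6 + k) = 3 + (-6 - k) = -3 - k)
90*t(-5, F) + V(3, -7) = 90*(-6 - 5 + 72) + (-3 - 1*(-7)) = 90*61 + (-3 + 7) = 5490 + 4 = 5494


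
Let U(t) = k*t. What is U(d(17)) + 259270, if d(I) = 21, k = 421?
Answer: 268111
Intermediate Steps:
U(t) = 421*t
U(d(17)) + 259270 = 421*21 + 259270 = 8841 + 259270 = 268111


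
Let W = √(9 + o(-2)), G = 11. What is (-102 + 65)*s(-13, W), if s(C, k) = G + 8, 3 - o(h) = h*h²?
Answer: -703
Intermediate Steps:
o(h) = 3 - h³ (o(h) = 3 - h*h² = 3 - h³)
W = 2*√5 (W = √(9 + (3 - 1*(-2)³)) = √(9 + (3 - 1*(-8))) = √(9 + (3 + 8)) = √(9 + 11) = √20 = 2*√5 ≈ 4.4721)
s(C, k) = 19 (s(C, k) = 11 + 8 = 19)
(-102 + 65)*s(-13, W) = (-102 + 65)*19 = -37*19 = -703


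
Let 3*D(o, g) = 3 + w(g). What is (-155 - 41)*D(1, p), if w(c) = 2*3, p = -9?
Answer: -588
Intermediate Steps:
w(c) = 6
D(o, g) = 3 (D(o, g) = (3 + 6)/3 = (⅓)*9 = 3)
(-155 - 41)*D(1, p) = (-155 - 41)*3 = -196*3 = -588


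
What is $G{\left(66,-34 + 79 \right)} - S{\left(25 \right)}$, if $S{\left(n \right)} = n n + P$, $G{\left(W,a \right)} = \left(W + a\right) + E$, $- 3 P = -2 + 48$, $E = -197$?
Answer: $- \frac{2087}{3} \approx -695.67$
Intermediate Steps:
$P = - \frac{46}{3}$ ($P = - \frac{-2 + 48}{3} = \left(- \frac{1}{3}\right) 46 = - \frac{46}{3} \approx -15.333$)
$G{\left(W,a \right)} = -197 + W + a$ ($G{\left(W,a \right)} = \left(W + a\right) - 197 = -197 + W + a$)
$S{\left(n \right)} = - \frac{46}{3} + n^{2}$ ($S{\left(n \right)} = n n - \frac{46}{3} = n^{2} - \frac{46}{3} = - \frac{46}{3} + n^{2}$)
$G{\left(66,-34 + 79 \right)} - S{\left(25 \right)} = \left(-197 + 66 + \left(-34 + 79\right)\right) - \left(- \frac{46}{3} + 25^{2}\right) = \left(-197 + 66 + 45\right) - \left(- \frac{46}{3} + 625\right) = -86 - \frac{1829}{3} = - \frac{2087}{3}$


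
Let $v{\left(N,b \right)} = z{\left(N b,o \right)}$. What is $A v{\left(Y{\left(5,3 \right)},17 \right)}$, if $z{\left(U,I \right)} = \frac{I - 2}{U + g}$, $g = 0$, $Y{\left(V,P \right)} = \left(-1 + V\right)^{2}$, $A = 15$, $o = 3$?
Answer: $\frac{15}{272} \approx 0.055147$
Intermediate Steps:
$z{\left(U,I \right)} = \frac{-2 + I}{U}$ ($z{\left(U,I \right)} = \frac{I - 2}{U + 0} = \frac{-2 + I}{U}$)
$v{\left(N,b \right)} = \frac{1}{N b}$ ($v{\left(N,b \right)} = \frac{-2 + 3}{N b} = \frac{1}{N b} 1 = \frac{1}{N b}$)
$A v{\left(Y{\left(5,3 \right)},17 \right)} = 15 \frac{1}{\left(-1 + 5\right)^{2} \cdot 17} = 15 \frac{1}{4^{2}} \cdot \frac{1}{17} = 15 \cdot \frac{1}{16} \cdot \frac{1}{17} = 15 \cdot \frac{1}{272} = \frac{15}{272}$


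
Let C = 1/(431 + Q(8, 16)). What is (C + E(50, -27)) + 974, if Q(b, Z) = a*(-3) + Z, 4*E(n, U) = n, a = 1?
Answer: 438007/444 ≈ 986.50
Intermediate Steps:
E(n, U) = n/4
Q(b, Z) = -3 + Z (Q(b, Z) = 1*(-3) + Z = -3 + Z)
C = 1/444 (C = 1/(431 + (-3 + 16)) = 1/(431 + 13) = 1/444 ≈ 0.0022523)
(C + E(50, -27)) + 974 = (1/444 + (¼)*50) + 974 = (1/444 + 25/2) + 974 = 5551/444 + 974 = 438007/444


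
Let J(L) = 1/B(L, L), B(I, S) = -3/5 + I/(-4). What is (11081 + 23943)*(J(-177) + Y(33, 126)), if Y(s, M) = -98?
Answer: -2995742816/873 ≈ -3.4315e+6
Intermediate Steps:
B(I, S) = -3/5 - I/4 (B(I, S) = -3*1/5 + I*(-1/4) = -3/5 - I/4)
J(L) = 1/(-3/5 - L/4)
(11081 + 23943)*(J(-177) + Y(33, 126)) = (11081 + 23943)*(-20/(12 + 5*(-177)) - 98) = 35024*(-20/(12 - 885) - 98) = 35024*(-20/(-873) - 98) = 35024*(-20*(-1/873) - 98) = 35024*(20/873 - 98) = 35024*(-85534/873) = -2995742816/873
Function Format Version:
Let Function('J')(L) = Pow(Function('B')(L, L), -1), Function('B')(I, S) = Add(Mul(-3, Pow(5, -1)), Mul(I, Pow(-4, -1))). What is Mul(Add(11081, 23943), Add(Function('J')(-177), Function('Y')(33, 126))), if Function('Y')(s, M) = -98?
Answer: Rational(-2995742816, 873) ≈ -3.4315e+6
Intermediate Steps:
Function('B')(I, S) = Add(Rational(-3, 5), Mul(Rational(-1, 4), I)) (Function('B')(I, S) = Add(Mul(-3, Rational(1, 5)), Mul(I, Rational(-1, 4))) = Add(Rational(-3, 5), Mul(Rational(-1, 4), I)))
Function('J')(L) = Pow(Add(Rational(-3, 5), Mul(Rational(-1, 4), L)), -1)
Mul(Add(11081, 23943), Add(Function('J')(-177), Function('Y')(33, 126))) = Mul(Add(11081, 23943), Add(Mul(-20, Pow(Add(12, Mul(5, -177)), -1)), -98)) = Mul(35024, Add(Mul(-20, Pow(Add(12, -885), -1)), -98)) = Mul(35024, Add(Mul(-20, Pow(-873, -1)), -98)) = Mul(35024, Add(Mul(-20, Rational(-1, 873)), -98)) = Mul(35024, Add(Rational(20, 873), -98)) = Mul(35024, Rational(-85534, 873)) = Rational(-2995742816, 873)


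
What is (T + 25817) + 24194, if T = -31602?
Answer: 18409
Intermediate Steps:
(T + 25817) + 24194 = (-31602 + 25817) + 24194 = -5785 + 24194 = 18409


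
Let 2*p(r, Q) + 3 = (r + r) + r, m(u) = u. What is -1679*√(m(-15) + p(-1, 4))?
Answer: -5037*I*√2 ≈ -7123.4*I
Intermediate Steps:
p(r, Q) = -3/2 + 3*r/2 (p(r, Q) = -3/2 + ((r + r) + r)/2 = -3/2 + (2*r + r)/2 = -3/2 + (3*r)/2 = -3/2 + 3*r/2)
-1679*√(m(-15) + p(-1, 4)) = -1679*√(-15 + (-3/2 + (3/2)*(-1))) = -1679*√(-15 + (-3/2 - 3/2)) = -1679*√(-15 - 3) = -5037*I*√2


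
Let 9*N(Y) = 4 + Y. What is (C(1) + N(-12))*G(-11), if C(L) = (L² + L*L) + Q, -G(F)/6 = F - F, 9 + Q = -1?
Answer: 0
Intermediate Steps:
Q = -10 (Q = -9 - 1 = -10)
G(F) = 0 (G(F) = -6*(F - F) = -6*0 = 0)
C(L) = -10 + 2*L² (C(L) = (L² + L*L) - 10 = (L² + L²) - 10 = 2*L² - 10 = -10 + 2*L²)
N(Y) = 4/9 + Y/9 (N(Y) = (4 + Y)/9 = 4/9 + Y/9)
(C(1) + N(-12))*G(-11) = ((-10 + 2*1²) + (4/9 + (⅑)*(-12)))*0 = ((-10 + 2*1) + (4/9 - 4/3))*0 = ((-10 + 2) - 8/9)*0 = (-8 - 8/9)*0 = -80/9*0 = 0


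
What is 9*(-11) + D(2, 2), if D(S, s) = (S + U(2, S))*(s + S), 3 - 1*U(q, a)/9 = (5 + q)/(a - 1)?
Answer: -235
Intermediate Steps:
U(q, a) = 27 - 9*(5 + q)/(-1 + a) (U(q, a) = 27 - 9*(5 + q)/(a - 1) = 27 - 9*(5 + q)/(-1 + a))
D(S, s) = (S + s)*(S + 9*(-10 + 3*S)/(-1 + S)) (D(S, s) = (S + 9*(-8 - 1*2 + 3*S)/(-1 + S))*(s + S) = (S + 9*(-8 - 2 + 3*S)/(-1 + S))*(S + s) = (S + 9*(-10 + 3*S)/(-1 + S))*(S + s) = (S + s)*(S + 9*(-10 + 3*S)/(-1 + S)))
9*(-11) + D(2, 2) = 9*(-11) + (9*2*(-10 + 3*2) + 9*2*(-10 + 3*2) + 2*(-1 + 2)*(2 + 2))/(-1 + 2) = -99 + (9*2*(-10 + 6) + 9*2*(-10 + 6) + 2*1*4)/1 = -99 + 1*(9*2*(-4) + 9*2*(-4) + 8) = -99 + 1*(-72 - 72 + 8) = -99 + 1*(-136) = -99 - 136 = -235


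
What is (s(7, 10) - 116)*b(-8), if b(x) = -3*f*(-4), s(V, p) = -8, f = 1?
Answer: -1488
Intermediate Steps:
b(x) = 12 (b(x) = -3*1*(-4) = -3*(-4) = 12)
(s(7, 10) - 116)*b(-8) = (-8 - 116)*12 = -124*12 = -1488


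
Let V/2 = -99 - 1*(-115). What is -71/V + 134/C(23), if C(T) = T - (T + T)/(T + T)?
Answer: 1363/352 ≈ 3.8722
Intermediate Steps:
V = 32 (V = 2*(-99 - 1*(-115)) = 2*(-99 + 115) = 2*16 = 32)
C(T) = -1 + T (C(T) = T - 2*T/(2*T) = T - 2*T*1/(2*T) = T - 1*1 = T - 1 = -1 + T)
-71/V + 134/C(23) = -71/32 + 134/(-1 + 23) = -71*1/32 + 134/22 = -71/32 + 134*(1/22) = -71/32 + 67/11 = 1363/352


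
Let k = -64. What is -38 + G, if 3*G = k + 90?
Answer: -88/3 ≈ -29.333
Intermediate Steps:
G = 26/3 (G = (-64 + 90)/3 = (⅓)*26 = 26/3 ≈ 8.6667)
-38 + G = -38 + 26/3 = -88/3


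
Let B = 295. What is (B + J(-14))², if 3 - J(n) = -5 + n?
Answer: 100489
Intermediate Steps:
J(n) = 8 - n (J(n) = 3 - (-5 + n) = 3 + (5 - n) = 8 - n)
(B + J(-14))² = (295 + (8 - 1*(-14)))² = (295 + (8 + 14))² = (295 + 22)² = 317² = 100489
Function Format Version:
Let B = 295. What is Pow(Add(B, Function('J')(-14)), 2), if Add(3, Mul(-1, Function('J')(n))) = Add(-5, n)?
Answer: 100489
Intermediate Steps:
Function('J')(n) = Add(8, Mul(-1, n)) (Function('J')(n) = Add(3, Mul(-1, Add(-5, n))) = Add(3, Add(5, Mul(-1, n))) = Add(8, Mul(-1, n)))
Pow(Add(B, Function('J')(-14)), 2) = Pow(Add(295, Add(8, Mul(-1, -14))), 2) = Pow(Add(295, Add(8, 14)), 2) = Pow(Add(295, 22), 2) = Pow(317, 2) = 100489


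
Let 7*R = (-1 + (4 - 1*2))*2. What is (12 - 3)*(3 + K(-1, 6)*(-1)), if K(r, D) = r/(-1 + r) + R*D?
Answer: 99/14 ≈ 7.0714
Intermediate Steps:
R = 2/7 (R = ((-1 + (4 - 1*2))*2)/7 = ((-1 + (4 - 2))*2)/7 = ((-1 + 2)*2)/7 = (1*2)/7 = (⅐)*2 = 2/7 ≈ 0.28571)
K(r, D) = 2*D/7 + r/(-1 + r) (K(r, D) = r/(-1 + r) + 2*D/7 = 2*D/7 + r/(-1 + r))
(12 - 3)*(3 + K(-1, 6)*(-1)) = (12 - 3)*(3 + ((-2*6 + 7*(-1) + 2*6*(-1))/(7*(-1 - 1)))*(-1)) = 9*(3 + ((⅐)*(-12 - 7 - 12)/(-2))*(-1)) = 9*(3 + ((⅐)*(-½)*(-31))*(-1)) = 9*(3 + (31/14)*(-1)) = 9*(3 - 31/14) = 9*(11/14) = 99/14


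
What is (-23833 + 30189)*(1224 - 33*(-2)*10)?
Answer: 11974704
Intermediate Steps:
(-23833 + 30189)*(1224 - 33*(-2)*10) = 6356*(1224 + 66*10) = 6356*(1224 + 660) = 6356*1884 = 11974704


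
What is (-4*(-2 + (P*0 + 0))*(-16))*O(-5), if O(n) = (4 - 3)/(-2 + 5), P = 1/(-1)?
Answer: -128/3 ≈ -42.667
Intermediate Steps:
P = -1
O(n) = ⅓ (O(n) = 1/3 = 1*(⅓) = ⅓)
(-4*(-2 + (P*0 + 0))*(-16))*O(-5) = (-4*(-2 + (-1*0 + 0))*(-16))*(⅓) = (-4*(-2 + (0 + 0))*(-16))*(⅓) = (-4*(-2 + 0)*(-16))*(⅓) = (-4*(-2)*(-16))*(⅓) = (8*(-16))*(⅓) = -128*⅓ = -128/3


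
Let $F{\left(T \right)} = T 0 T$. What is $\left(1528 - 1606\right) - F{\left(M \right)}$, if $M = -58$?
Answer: $-78$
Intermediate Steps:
$F{\left(T \right)} = 0$ ($F{\left(T \right)} = 0 T = 0$)
$\left(1528 - 1606\right) - F{\left(M \right)} = \left(1528 - 1606\right) - 0 = -78 + 0 = -78$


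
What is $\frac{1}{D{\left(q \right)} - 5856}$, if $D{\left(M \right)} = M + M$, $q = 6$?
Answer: $- \frac{1}{5844} \approx -0.00017112$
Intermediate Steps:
$D{\left(M \right)} = 2 M$
$\frac{1}{D{\left(q \right)} - 5856} = \frac{1}{2 \cdot 6 - 5856} = \frac{1}{12 - 5856} = \frac{1}{-5844} = - \frac{1}{5844}$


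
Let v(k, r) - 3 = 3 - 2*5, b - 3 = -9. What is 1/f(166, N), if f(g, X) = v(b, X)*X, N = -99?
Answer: 1/396 ≈ 0.0025253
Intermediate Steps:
b = -6 (b = 3 - 9 = -6)
v(k, r) = -4 (v(k, r) = 3 + (3 - 2*5) = 3 + (3 - 10) = 3 - 7 = -4)
f(g, X) = -4*X
1/f(166, N) = 1/(-4*(-99)) = 1/396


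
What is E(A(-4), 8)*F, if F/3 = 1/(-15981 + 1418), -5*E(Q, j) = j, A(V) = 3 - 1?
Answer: 24/72815 ≈ 0.00032960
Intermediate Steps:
A(V) = 2
E(Q, j) = -j/5
F = -3/14563 (F = 3/(-15981 + 1418) = 3/(-14563) = 3*(-1/14563) = -3/14563 ≈ -0.00020600)
E(A(-4), 8)*F = -⅕*8*(-3/14563) = -8/5*(-3/14563) = 24/72815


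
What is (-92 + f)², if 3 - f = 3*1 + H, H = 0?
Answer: 8464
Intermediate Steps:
f = 0 (f = 3 - (3*1 + 0) = 3 - (3 + 0) = 3 - 1*3 = 3 - 3 = 0)
(-92 + f)² = (-92 + 0)² = (-92)² = 8464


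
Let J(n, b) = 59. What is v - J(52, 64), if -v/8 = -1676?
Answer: 13349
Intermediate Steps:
v = 13408 (v = -8*(-1676) = 13408)
v - J(52, 64) = 13408 - 1*59 = 13408 - 59 = 13349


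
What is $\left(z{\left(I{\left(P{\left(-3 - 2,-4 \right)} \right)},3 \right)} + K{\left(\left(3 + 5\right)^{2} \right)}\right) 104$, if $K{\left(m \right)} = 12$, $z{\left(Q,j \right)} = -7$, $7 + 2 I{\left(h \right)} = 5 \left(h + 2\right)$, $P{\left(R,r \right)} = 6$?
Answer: $520$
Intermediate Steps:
$I{\left(h \right)} = \frac{3}{2} + \frac{5 h}{2}$ ($I{\left(h \right)} = - \frac{7}{2} + \frac{5 \left(h + 2\right)}{2} = - \frac{7}{2} + \frac{5 \left(2 + h\right)}{2} = - \frac{7}{2} + \frac{10 + 5 h}{2} = - \frac{7}{2} + \left(5 + \frac{5 h}{2}\right) = \frac{3}{2} + \frac{5 h}{2}$)
$\left(z{\left(I{\left(P{\left(-3 - 2,-4 \right)} \right)},3 \right)} + K{\left(\left(3 + 5\right)^{2} \right)}\right) 104 = \left(-7 + 12\right) 104 = 5 \cdot 104 = 520$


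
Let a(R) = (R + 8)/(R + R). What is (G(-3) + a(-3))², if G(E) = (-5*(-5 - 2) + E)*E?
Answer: 337561/36 ≈ 9376.7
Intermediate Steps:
G(E) = E*(35 + E) (G(E) = (-5*(-7) + E)*E = (35 + E)*E = E*(35 + E))
a(R) = (8 + R)/(2*R) (a(R) = (8 + R)/((2*R)) = (8 + R)*(1/(2*R)) = (8 + R)/(2*R))
(G(-3) + a(-3))² = (-3*(35 - 3) + (½)*(8 - 3)/(-3))² = (-3*32 + (½)*(-⅓)*5)² = (-96 - ⅚)² = (-581/6)² = 337561/36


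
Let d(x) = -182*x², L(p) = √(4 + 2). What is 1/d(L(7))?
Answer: -1/1092 ≈ -0.00091575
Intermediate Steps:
L(p) = √6
1/d(L(7)) = 1/(-182*(√6)²) = 1/(-182*6) = 1/(-1092) = -1/1092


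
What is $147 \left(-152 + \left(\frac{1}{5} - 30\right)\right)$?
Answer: $- \frac{133623}{5} \approx -26725.0$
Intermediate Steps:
$147 \left(-152 + \left(\frac{1}{5} - 30\right)\right) = 147 \left(-152 - \frac{149}{5}\right) = 147 \left(- \frac{909}{5}\right) = - \frac{133623}{5}$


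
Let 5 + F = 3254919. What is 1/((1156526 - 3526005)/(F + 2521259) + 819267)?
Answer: 5776173/4732225555712 ≈ 1.2206e-6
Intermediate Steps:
F = 3254914 (F = -5 + 3254919 = 3254914)
1/((1156526 - 3526005)/(F + 2521259) + 819267) = 1/((1156526 - 3526005)/(3254914 + 2521259) + 819267) = 1/(-2369479/5776173 + 819267) = 1/(4732225555712/5776173) = 5776173/4732225555712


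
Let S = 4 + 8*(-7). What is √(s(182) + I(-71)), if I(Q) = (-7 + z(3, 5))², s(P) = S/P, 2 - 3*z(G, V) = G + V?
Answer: √3955/7 ≈ 8.9841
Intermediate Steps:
z(G, V) = ⅔ - G/3 - V/3 (z(G, V) = ⅔ - (G + V)/3 = ⅔ + (-G/3 - V/3) = ⅔ - G/3 - V/3)
S = -52 (S = 4 - 56 = -52)
s(P) = -52/P
I(Q) = 81 (I(Q) = (-7 + (⅔ - ⅓*3 - ⅓*5))² = (-7 + (⅔ - 1 - 5/3))² = (-7 - 2)² = (-9)² = 81)
√(s(182) + I(-71)) = √(-52/182 + 81) = √(-52*1/182 + 81) = √(-2/7 + 81) = √(565/7) = √3955/7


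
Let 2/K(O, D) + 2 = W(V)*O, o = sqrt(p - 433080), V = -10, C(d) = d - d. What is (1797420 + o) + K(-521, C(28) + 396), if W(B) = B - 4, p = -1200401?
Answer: 6553393321/3646 + I*sqrt(1633481) ≈ 1.7974e+6 + 1278.1*I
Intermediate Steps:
C(d) = 0
o = I*sqrt(1633481) (o = sqrt(-1200401 - 433080) = sqrt(-1633481) = I*sqrt(1633481) ≈ 1278.1*I)
W(B) = -4 + B
K(O, D) = 2/(-2 - 14*O) (K(O, D) = 2/(-2 + (-4 - 10)*O) = 2/(-2 - 14*O))
(1797420 + o) + K(-521, C(28) + 396) = (1797420 + I*sqrt(1633481)) - 1/(1 + 7*(-521)) = (1797420 + I*sqrt(1633481)) - 1/(1 - 3647) = (1797420 + I*sqrt(1633481)) - 1/(-3646) = (1797420 + I*sqrt(1633481)) - 1*(-1/3646) = (1797420 + I*sqrt(1633481)) + 1/3646 = 6553393321/3646 + I*sqrt(1633481)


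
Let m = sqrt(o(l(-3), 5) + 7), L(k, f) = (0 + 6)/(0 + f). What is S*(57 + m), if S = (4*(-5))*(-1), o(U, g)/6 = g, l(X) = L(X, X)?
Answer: 1140 + 20*sqrt(37) ≈ 1261.7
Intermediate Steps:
L(k, f) = 6/f
l(X) = 6/X
o(U, g) = 6*g
S = 20 (S = -20*(-1) = 20)
m = sqrt(37) (m = sqrt(6*5 + 7) = sqrt(30 + 7) = sqrt(37) ≈ 6.0828)
S*(57 + m) = 20*(57 + sqrt(37)) = 1140 + 20*sqrt(37)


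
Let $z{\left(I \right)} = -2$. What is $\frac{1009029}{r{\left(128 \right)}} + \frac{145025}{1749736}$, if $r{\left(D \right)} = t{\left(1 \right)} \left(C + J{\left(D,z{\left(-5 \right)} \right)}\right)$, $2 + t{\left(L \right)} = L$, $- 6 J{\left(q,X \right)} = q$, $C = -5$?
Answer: $\frac{5296614556007}{138229144} \approx 38318.0$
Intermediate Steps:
$J{\left(q,X \right)} = - \frac{q}{6}$
$t{\left(L \right)} = -2 + L$
$r{\left(D \right)} = 5 + \frac{D}{6}$ ($r{\left(D \right)} = \left(-2 + 1\right) \left(-5 - \frac{D}{6}\right) = - (-5 - \frac{D}{6}) = 5 + \frac{D}{6}$)
$\frac{1009029}{r{\left(128 \right)}} + \frac{145025}{1749736} = \frac{1009029}{5 + \frac{1}{6} \cdot 128} + \frac{145025}{1749736} = \frac{1009029}{5 + \frac{64}{3}} + 145025 \cdot \frac{1}{1749736} = \frac{1009029}{\frac{79}{3}} + \frac{145025}{1749736} = 1009029 \cdot \frac{3}{79} + \frac{145025}{1749736} = \frac{3027087}{79} + \frac{145025}{1749736} = \frac{5296614556007}{138229144}$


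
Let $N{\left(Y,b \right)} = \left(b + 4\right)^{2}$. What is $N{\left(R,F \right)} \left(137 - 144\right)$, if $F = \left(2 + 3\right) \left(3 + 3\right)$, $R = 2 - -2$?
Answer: $-8092$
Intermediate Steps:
$R = 4$ ($R = 2 + 2 = 4$)
$F = 30$ ($F = 5 \cdot 6 = 30$)
$N{\left(Y,b \right)} = \left(4 + b\right)^{2}$
$N{\left(R,F \right)} \left(137 - 144\right) = \left(4 + 30\right)^{2} \left(137 - 144\right) = 34^{2} \left(-7\right) = 1156 \left(-7\right) = -8092$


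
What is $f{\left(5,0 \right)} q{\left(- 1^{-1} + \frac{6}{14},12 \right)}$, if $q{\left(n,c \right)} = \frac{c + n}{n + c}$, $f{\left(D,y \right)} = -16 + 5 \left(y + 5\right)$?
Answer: $9$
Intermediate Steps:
$f{\left(D,y \right)} = 9 + 5 y$ ($f{\left(D,y \right)} = -16 + 5 \left(5 + y\right) = -16 + \left(25 + 5 y\right) = 9 + 5 y$)
$q{\left(n,c \right)} = 1$ ($q{\left(n,c \right)} = \frac{c + n}{c + n} = 1$)
$f{\left(5,0 \right)} q{\left(- 1^{-1} + \frac{6}{14},12 \right)} = \left(9 + 5 \cdot 0\right) 1 = \left(9 + 0\right) 1 = 9 \cdot 1 = 9$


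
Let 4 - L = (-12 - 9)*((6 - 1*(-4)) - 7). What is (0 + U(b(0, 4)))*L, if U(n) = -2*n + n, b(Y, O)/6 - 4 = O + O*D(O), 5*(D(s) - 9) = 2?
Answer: -91656/5 ≈ -18331.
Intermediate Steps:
D(s) = 47/5 (D(s) = 9 + (⅕)*2 = 9 + ⅖ = 47/5)
b(Y, O) = 24 + 312*O/5 (b(Y, O) = 24 + 6*(O + O*(47/5)) = 24 + 6*(O + 47*O/5) = 24 + 6*(52*O/5) = 24 + 312*O/5)
L = 67 (L = 4 - (-12 - 9)*((6 - 1*(-4)) - 7) = 4 - (-21)*((6 + 4) - 7) = 4 - (-21)*(10 - 7) = 4 - (-21)*3 = 4 - 1*(-63) = 4 + 63 = 67)
U(n) = -n
(0 + U(b(0, 4)))*L = (0 - (24 + (312/5)*4))*67 = (0 - (24 + 1248/5))*67 = (0 - 1*1368/5)*67 = (0 - 1368/5)*67 = -1368/5*67 = -91656/5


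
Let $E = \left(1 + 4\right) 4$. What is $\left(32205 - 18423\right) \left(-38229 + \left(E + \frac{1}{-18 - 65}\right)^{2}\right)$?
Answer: $- \frac{3591689808600}{6889} \approx -5.2137 \cdot 10^{8}$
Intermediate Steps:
$E = 20$ ($E = 5 \cdot 4 = 20$)
$\left(32205 - 18423\right) \left(-38229 + \left(E + \frac{1}{-18 - 65}\right)^{2}\right) = \left(32205 - 18423\right) \left(-38229 + \left(20 + \frac{1}{-18 - 65}\right)^{2}\right) = 13782 \left(-38229 + \left(20 + \frac{1}{-83}\right)^{2}\right) = 13782 \left(-38229 + \left(20 - \frac{1}{83}\right)^{2}\right) = 13782 \left(-38229 + \left(\frac{1659}{83}\right)^{2}\right) = 13782 \left(-38229 + \frac{2752281}{6889}\right) = 13782 \left(- \frac{260607300}{6889}\right) = - \frac{3591689808600}{6889}$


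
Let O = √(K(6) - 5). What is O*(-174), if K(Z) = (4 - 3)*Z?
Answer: -174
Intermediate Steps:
K(Z) = Z (K(Z) = 1*Z = Z)
O = 1 (O = √(6 - 5) = √1 = 1)
O*(-174) = 1*(-174) = -174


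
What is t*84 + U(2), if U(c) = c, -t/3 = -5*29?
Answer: 36542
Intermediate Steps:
t = 435 (t = -(-15)*29 = -3*(-145) = 435)
t*84 + U(2) = 435*84 + 2 = 36540 + 2 = 36542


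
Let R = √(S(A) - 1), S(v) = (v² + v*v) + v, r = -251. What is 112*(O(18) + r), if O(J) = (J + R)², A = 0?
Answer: 8064 + 4032*I ≈ 8064.0 + 4032.0*I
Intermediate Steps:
S(v) = v + 2*v² (S(v) = (v² + v²) + v = 2*v² + v = v + 2*v²)
R = I (R = √(0*(1 + 2*0) - 1) = √(0*(1 + 0) - 1) = √(0*1 - 1) = √(0 - 1) = √(-1) = I ≈ 1.0*I)
O(J) = (I + J)² (O(J) = (J + I)² = (I + J)²)
112*(O(18) + r) = 112*((I + 18)² - 251) = 112*((18 + I)² - 251) = 112*(-251 + (18 + I)²) = -28112 + 112*(18 + I)²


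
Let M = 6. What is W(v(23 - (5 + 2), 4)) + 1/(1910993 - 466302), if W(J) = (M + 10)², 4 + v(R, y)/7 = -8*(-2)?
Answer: 369840897/1444691 ≈ 256.00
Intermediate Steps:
v(R, y) = 84 (v(R, y) = -28 + 7*(-8*(-2)) = -28 + 7*16 = -28 + 112 = 84)
W(J) = 256 (W(J) = (6 + 10)² = 16² = 256)
W(v(23 - (5 + 2), 4)) + 1/(1910993 - 466302) = 256 + 1/(1910993 - 466302) = 256 + 1/1444691 = 369840897/1444691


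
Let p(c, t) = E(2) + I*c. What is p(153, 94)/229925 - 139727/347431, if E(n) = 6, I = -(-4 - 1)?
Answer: -4551265882/11411867525 ≈ -0.39882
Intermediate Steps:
I = 5 (I = -1*(-5) = 5)
p(c, t) = 6 + 5*c
p(153, 94)/229925 - 139727/347431 = (6 + 5*153)/229925 - 139727/347431 = (6 + 765)*(1/229925) - 139727*1/347431 = 771*(1/229925) - 19961/49633 = 771/229925 - 19961/49633 = -4551265882/11411867525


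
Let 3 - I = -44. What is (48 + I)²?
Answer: 9025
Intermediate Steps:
I = 47 (I = 3 - 1*(-44) = 3 + 44 = 47)
(48 + I)² = (48 + 47)² = 95² = 9025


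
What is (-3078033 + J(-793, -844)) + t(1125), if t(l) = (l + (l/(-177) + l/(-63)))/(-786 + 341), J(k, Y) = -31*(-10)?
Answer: -113127955236/36757 ≈ -3.0777e+6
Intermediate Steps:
J(k, Y) = 310
t(l) = -3637*l/1654065 (t(l) = (l + (l*(-1/177) + l*(-1/63)))/(-445) = (l + (-l/177 - l/63))*(-1/445) = (l - 80*l/3717)*(-1/445) = (3637*l/3717)*(-1/445) = -3637*l/1654065)
(-3078033 + J(-793, -844)) + t(1125) = (-3078033 + 310) - 3637/1654065*1125 = -3077723 - 90925/36757 = -113127955236/36757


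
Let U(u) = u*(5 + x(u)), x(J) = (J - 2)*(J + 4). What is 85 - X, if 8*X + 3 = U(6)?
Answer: 413/8 ≈ 51.625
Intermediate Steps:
x(J) = (-2 + J)*(4 + J)
U(u) = u*(-3 + u**2 + 2*u) (U(u) = u*(5 + (-8 + u**2 + 2*u)) = u*(-3 + u**2 + 2*u))
X = 267/8 (X = -3/8 + (6*(-3 + 6**2 + 2*6))/8 = -3/8 + (6*(-3 + 36 + 12))/8 = -3/8 + (6*45)/8 = -3/8 + (1/8)*270 = -3/8 + 135/4 = 267/8 ≈ 33.375)
85 - X = 85 - 1*267/8 = 85 - 267/8 = 413/8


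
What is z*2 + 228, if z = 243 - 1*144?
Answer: 426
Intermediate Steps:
z = 99 (z = 243 - 144 = 99)
z*2 + 228 = 99*2 + 228 = 198 + 228 = 426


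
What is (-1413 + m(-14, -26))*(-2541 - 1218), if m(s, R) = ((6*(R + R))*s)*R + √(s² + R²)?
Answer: 432213579 - 7518*√218 ≈ 4.3210e+8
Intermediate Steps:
m(s, R) = √(R² + s²) + 12*s*R² (m(s, R) = ((6*(2*R))*s)*R + √(R² + s²) = ((12*R)*s)*R + √(R² + s²) = (12*R*s)*R + √(R² + s²) = 12*s*R² + √(R² + s²) = √(R² + s²) + 12*s*R²)
(-1413 + m(-14, -26))*(-2541 - 1218) = (-1413 + (√((-26)² + (-14)²) + 12*(-14)*(-26)²))*(-2541 - 1218) = (-1413 + (√(676 + 196) + 12*(-14)*676))*(-3759) = (-1413 + (√872 - 113568))*(-3759) = (-1413 + (2*√218 - 113568))*(-3759) = (-1413 + (-113568 + 2*√218))*(-3759) = (-114981 + 2*√218)*(-3759) = 432213579 - 7518*√218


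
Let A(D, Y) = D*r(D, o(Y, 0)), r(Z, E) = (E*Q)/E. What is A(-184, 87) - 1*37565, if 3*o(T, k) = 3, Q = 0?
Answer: -37565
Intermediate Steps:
o(T, k) = 1 (o(T, k) = (⅓)*3 = 1)
r(Z, E) = 0 (r(Z, E) = (E*0)/E = 0/E = 0)
A(D, Y) = 0 (A(D, Y) = D*0 = 0)
A(-184, 87) - 1*37565 = 0 - 1*37565 = 0 - 37565 = -37565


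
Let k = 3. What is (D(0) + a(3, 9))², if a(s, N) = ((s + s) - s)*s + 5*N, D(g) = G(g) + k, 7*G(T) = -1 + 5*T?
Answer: 158404/49 ≈ 3232.7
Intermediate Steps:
G(T) = -⅐ + 5*T/7 (G(T) = (-1 + 5*T)/7 = -⅐ + 5*T/7)
D(g) = 20/7 + 5*g/7 (D(g) = (-⅐ + 5*g/7) + 3 = 20/7 + 5*g/7)
a(s, N) = s² + 5*N (a(s, N) = (2*s - s)*s + 5*N = s*s + 5*N = s² + 5*N)
(D(0) + a(3, 9))² = ((20/7 + (5/7)*0) + (3² + 5*9))² = ((20/7 + 0) + (9 + 45))² = (20/7 + 54)² = (398/7)² = 158404/49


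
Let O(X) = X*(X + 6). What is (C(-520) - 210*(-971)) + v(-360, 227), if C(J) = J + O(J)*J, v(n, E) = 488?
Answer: -138781722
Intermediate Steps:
O(X) = X*(6 + X)
C(J) = J + J²*(6 + J) (C(J) = J + (J*(6 + J))*J = J + J²*(6 + J))
(C(-520) - 210*(-971)) + v(-360, 227) = (-520*(1 - 520*(6 - 520)) - 210*(-971)) + 488 = (-520*(1 - 520*(-514)) + 203910) + 488 = (-520*(1 + 267280) + 203910) + 488 = (-520*267281 + 203910) + 488 = (-138986120 + 203910) + 488 = -138782210 + 488 = -138781722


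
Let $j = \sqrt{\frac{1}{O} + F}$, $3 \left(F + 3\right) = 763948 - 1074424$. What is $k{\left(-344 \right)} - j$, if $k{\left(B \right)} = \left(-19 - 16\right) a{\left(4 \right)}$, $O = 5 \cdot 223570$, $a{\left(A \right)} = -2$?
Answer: $70 - \frac{i \sqrt{5173046979380786}}{223570} \approx 70.0 - 321.71 i$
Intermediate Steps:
$O = 1117850$
$F = -103495$ ($F = -3 + \frac{763948 - 1074424}{3} = -3 + \frac{1}{3} \left(-310476\right) = -3 - 103492 = -103495$)
$k{\left(B \right)} = 70$ ($k{\left(B \right)} = \left(-19 - 16\right) \left(-2\right) = \left(-35\right) \left(-2\right) = 70$)
$j = \frac{i \sqrt{5173046979380786}}{223570}$ ($j = \sqrt{\frac{1}{1117850} - 103495} = \sqrt{- \frac{115691885749}{1117850}} = \frac{i \sqrt{5173046979380786}}{223570} \approx 321.71 i$)
$k{\left(-344 \right)} - j = 70 - \frac{i \sqrt{5173046979380786}}{223570}$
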